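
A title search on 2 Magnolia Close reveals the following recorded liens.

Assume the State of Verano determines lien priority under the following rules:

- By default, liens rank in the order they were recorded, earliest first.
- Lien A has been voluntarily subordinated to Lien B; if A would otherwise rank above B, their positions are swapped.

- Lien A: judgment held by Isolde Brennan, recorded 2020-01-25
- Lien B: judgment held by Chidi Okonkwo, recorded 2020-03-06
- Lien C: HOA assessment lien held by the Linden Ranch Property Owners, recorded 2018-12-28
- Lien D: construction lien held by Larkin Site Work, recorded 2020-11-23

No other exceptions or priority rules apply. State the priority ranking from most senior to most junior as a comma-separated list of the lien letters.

C, B, A, D

Sorted by effective date: C (2018-12-28), A (2020-01-25), B (2020-03-06), D (2020-11-23).
A is senior to B before the subordination, so the two trade places.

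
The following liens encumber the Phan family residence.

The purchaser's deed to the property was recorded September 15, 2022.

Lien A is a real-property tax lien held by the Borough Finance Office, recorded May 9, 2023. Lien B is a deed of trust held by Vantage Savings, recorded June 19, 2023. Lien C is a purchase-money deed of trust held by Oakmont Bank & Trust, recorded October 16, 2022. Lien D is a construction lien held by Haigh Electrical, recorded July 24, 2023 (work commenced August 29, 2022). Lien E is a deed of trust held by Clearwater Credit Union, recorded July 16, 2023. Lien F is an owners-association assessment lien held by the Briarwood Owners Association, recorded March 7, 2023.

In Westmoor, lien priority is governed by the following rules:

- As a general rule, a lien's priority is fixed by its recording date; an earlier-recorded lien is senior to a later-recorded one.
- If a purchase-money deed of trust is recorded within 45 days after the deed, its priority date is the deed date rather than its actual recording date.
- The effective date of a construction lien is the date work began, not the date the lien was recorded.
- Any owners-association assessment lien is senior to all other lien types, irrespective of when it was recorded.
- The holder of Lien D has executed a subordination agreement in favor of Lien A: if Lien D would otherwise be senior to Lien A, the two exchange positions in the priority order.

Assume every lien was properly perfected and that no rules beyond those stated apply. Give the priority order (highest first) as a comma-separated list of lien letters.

Adjusting effective dates: C's effective date is the deed date, September 15, 2022; D's effective date is August 29, 2022, when work began.
F is an owners-association assessment lien and takes priority over every other lien.
Among the remaining liens, by effective date: D (August 29, 2022), C (September 15, 2022), A (May 9, 2023), B (June 19, 2023), E (July 16, 2023).
Because D would otherwise rank above A, the subordination swaps them.

F, A, C, D, B, E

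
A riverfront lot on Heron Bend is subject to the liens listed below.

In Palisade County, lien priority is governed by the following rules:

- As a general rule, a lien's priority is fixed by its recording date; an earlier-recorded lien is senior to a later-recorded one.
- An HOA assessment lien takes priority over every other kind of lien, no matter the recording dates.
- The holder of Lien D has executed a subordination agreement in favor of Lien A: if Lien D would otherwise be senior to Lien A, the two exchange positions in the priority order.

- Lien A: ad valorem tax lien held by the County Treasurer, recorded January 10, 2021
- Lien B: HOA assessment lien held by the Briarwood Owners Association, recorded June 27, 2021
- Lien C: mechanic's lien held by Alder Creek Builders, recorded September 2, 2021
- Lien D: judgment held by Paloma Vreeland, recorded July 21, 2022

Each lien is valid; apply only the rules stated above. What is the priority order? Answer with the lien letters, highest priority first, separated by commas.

As an HOA assessment lien, B is senior to every other lien.
Among the remaining liens, by effective date: A (January 10, 2021), C (September 2, 2021), D (July 21, 2022).
D already ranks below A; the subordination has no effect.

B, A, C, D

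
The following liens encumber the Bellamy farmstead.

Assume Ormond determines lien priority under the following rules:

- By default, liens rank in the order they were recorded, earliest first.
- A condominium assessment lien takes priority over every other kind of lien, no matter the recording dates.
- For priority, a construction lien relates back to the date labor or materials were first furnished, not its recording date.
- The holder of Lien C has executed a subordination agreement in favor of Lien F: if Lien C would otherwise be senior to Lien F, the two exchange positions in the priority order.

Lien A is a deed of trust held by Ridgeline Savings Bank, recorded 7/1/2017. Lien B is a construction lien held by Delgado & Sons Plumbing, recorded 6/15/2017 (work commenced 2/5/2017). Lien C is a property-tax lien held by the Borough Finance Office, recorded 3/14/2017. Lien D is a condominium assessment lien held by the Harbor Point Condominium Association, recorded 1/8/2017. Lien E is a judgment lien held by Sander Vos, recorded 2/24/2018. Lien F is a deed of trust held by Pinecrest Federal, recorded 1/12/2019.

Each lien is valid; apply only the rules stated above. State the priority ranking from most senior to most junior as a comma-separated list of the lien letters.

First, effective dates: B's effective date is 2/5/2017, when work began.
D is a condominium assessment lien and takes priority over every other lien.
Ordering the rest by effective date: B (2/5/2017), C (3/14/2017), A (7/1/2017), E (2/24/2018), F (1/12/2019).
C is senior to F before the subordination, so the two trade places.

D, B, F, A, E, C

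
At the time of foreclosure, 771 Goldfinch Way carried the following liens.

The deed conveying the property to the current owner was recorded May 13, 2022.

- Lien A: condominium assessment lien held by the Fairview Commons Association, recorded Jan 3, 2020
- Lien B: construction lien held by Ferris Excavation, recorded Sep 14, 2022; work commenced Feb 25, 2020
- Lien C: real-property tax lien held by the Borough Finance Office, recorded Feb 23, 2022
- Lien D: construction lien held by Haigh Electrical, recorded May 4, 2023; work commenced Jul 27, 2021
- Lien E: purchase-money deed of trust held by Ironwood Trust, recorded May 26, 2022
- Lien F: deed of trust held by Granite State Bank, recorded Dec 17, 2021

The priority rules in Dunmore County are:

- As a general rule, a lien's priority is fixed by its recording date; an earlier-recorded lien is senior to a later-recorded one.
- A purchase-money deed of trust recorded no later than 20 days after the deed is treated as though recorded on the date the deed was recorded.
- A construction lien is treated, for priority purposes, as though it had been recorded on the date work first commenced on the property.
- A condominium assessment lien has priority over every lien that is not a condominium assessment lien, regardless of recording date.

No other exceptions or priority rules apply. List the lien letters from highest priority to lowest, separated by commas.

A, B, D, F, C, E

Effective dates: B is treated as recorded Feb 25, 2020, the work-commencement date; D's effective date is Jul 27, 2021, when work began; E's effective date is the deed date, May 13, 2022.
A, as a condominium assessment lien, has superpriority and ranks first.
Remaining liens by effective date: B (Feb 25, 2020), D (Jul 27, 2021), F (Dec 17, 2021), C (Feb 23, 2022), E (May 13, 2022).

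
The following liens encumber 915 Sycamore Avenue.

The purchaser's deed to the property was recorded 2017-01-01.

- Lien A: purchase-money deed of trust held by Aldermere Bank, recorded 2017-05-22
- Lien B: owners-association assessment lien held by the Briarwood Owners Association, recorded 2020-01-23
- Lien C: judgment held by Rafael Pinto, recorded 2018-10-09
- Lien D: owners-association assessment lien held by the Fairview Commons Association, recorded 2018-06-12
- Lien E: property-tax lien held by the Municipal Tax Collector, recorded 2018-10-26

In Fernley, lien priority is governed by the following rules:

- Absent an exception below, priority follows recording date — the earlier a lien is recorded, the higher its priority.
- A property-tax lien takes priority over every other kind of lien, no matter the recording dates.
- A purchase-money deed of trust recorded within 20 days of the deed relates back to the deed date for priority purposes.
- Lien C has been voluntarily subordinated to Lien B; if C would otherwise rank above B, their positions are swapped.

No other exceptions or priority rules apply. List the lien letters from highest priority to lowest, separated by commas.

E, A, D, B, C

Adjusting effective dates: A was recorded 141 days after the deed, outside the 20-day window, so it keeps its recording date.
E is a property-tax lien, so it outranks all other liens regardless of date.
Remaining liens by effective date: A (2017-05-22), D (2018-06-12), C (2018-10-09), B (2020-01-23).
C would otherwise be senior to B, so under the subordination agreement C and B exchange positions.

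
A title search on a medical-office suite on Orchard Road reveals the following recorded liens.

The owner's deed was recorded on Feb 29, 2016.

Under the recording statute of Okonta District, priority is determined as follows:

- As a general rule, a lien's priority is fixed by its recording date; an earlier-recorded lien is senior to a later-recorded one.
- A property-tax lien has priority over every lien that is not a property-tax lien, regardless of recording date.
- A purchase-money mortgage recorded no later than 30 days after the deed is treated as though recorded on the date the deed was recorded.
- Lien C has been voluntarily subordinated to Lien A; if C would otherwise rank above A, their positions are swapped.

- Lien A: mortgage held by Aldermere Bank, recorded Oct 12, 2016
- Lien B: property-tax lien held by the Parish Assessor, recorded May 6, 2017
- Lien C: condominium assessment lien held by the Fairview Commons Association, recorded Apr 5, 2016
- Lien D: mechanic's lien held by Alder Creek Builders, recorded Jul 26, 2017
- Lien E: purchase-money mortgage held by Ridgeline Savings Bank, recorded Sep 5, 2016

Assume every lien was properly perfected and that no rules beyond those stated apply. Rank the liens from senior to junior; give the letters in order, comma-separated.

Effective dates after the stated exceptions: E missed the 30-day window (189 days after the deed), so its recording date stands.
As a property-tax lien, B is senior to every other lien.
Among the remaining liens, by effective date: C (Apr 5, 2016), E (Sep 5, 2016), A (Oct 12, 2016), D (Jul 26, 2017).
C would otherwise be senior to A, so under the subordination agreement C and A exchange positions.

B, A, E, C, D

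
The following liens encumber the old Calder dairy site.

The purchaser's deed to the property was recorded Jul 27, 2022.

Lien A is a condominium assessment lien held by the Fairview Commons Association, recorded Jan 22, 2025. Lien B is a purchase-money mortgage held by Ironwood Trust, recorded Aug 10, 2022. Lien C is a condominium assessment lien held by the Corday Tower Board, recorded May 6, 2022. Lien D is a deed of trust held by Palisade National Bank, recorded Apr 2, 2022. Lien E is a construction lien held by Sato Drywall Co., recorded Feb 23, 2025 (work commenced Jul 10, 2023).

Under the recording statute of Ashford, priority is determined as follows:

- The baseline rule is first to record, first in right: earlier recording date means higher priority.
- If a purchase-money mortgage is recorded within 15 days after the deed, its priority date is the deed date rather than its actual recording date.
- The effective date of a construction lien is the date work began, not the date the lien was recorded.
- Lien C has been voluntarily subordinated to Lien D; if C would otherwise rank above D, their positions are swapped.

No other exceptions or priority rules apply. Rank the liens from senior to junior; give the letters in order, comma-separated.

D, C, B, E, A

Effective dates after the stated exceptions: B's effective date is the deed date, Jul 27, 2022; E's effective date is Jul 10, 2023, when work began.
By effective date, earliest first: D (Apr 2, 2022), C (May 6, 2022), B (Jul 27, 2022), E (Jul 10, 2023), A (Jan 22, 2025).
C already ranks below D; the subordination has no effect.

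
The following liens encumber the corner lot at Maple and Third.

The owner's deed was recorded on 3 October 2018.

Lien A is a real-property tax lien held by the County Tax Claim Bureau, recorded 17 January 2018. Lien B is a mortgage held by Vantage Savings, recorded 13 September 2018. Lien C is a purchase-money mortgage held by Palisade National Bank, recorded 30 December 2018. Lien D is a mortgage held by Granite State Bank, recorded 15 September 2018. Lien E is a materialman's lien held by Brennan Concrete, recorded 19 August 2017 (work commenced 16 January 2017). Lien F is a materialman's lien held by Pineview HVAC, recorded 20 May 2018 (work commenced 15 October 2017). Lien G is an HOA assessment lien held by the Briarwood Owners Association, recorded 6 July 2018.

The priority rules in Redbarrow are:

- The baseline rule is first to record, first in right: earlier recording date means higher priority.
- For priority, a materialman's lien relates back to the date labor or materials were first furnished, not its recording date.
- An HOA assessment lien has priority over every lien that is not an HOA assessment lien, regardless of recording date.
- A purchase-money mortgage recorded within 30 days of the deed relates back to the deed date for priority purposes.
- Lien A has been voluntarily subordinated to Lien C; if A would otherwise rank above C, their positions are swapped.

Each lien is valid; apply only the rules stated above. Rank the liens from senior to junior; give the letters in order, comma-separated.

G, E, F, C, B, D, A

First, effective dates: C missed the 30-day window (88 days after the deed), so its recording date stands; E's effective date is 16 January 2017, when work began; F relates back to 15 October 2017 (work commenced).
G, as an HOA assessment lien, has superpriority and ranks first.
Remaining liens by effective date: E (16 January 2017), F (15 October 2017), A (17 January 2018), B (13 September 2018), D (15 September 2018), C (30 December 2018).
The subordination applies — A was senior to C — so A and C swap.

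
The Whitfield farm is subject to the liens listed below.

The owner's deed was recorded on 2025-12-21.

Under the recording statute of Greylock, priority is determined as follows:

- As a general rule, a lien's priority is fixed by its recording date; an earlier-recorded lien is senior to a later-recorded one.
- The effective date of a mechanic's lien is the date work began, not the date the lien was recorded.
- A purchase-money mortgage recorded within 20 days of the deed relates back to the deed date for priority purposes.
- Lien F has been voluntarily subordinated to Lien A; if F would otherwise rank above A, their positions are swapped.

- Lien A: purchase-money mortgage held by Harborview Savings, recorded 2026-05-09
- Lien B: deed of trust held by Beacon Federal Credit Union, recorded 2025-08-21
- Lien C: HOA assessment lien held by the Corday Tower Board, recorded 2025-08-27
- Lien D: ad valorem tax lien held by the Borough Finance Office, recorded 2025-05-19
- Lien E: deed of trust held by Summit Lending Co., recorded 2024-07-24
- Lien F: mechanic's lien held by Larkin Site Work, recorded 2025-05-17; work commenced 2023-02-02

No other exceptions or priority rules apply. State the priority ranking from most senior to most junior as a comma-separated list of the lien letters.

A, E, D, B, C, F

Adjusting effective dates: A was recorded 139 days after the deed — beyond 20 days — so no relation-back applies; F relates back to 2023-02-02 (work commenced).
Ordering by effective date: F (2023-02-02), E (2024-07-24), D (2025-05-19), B (2025-08-21), C (2025-08-27), A (2026-05-09).
F would otherwise be senior to A, so under the subordination agreement F and A exchange positions.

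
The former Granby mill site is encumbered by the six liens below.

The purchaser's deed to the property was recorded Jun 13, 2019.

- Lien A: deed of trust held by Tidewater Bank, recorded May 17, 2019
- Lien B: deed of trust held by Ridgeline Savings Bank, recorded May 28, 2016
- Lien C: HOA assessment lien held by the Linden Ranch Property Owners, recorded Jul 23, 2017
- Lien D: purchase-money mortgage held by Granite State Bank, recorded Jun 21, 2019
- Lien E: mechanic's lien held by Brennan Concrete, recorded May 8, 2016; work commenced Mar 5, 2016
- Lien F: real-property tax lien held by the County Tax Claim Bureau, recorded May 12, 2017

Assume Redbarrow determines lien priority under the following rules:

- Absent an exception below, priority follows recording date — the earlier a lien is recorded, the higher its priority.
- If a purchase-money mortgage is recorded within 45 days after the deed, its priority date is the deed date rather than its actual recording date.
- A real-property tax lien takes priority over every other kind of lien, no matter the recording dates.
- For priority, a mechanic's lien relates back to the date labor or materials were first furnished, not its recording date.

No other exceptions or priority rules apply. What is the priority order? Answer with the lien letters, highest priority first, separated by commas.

F, E, B, C, A, D

Adjusting effective dates: D was recorded within the 45-day window, so its effective date is the deed date Jun 13, 2019; E relates back to Mar 5, 2016 (work commenced).
As a real-property tax lien, F is senior to every other lien.
Remaining liens by effective date: E (Mar 5, 2016), B (May 28, 2016), C (Jul 23, 2017), A (May 17, 2019), D (Jun 13, 2019).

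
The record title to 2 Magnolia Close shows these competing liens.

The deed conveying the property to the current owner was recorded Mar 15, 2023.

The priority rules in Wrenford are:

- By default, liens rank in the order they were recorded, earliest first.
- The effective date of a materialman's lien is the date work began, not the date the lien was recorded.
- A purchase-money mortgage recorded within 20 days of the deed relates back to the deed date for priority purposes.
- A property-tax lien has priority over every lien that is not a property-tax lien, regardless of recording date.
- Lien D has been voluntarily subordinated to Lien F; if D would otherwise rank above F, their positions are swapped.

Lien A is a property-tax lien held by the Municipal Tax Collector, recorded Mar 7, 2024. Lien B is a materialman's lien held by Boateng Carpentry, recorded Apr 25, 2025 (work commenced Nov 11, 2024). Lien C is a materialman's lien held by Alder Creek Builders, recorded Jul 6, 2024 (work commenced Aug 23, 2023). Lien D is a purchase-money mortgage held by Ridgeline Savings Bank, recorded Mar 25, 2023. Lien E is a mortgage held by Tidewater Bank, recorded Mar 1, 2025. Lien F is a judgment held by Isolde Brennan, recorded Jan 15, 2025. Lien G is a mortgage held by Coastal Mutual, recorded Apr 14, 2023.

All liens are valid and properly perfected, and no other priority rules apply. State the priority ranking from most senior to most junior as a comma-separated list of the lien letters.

A, F, G, C, B, D, E

Adjusting effective dates: B is treated as recorded Nov 11, 2024, the work-commencement date; C is treated as recorded Aug 23, 2023, the work-commencement date; D relates back to the deed date Mar 15, 2023.
As a property-tax lien, A is senior to every other lien.
Ordering the rest by effective date: D (Mar 15, 2023), G (Apr 14, 2023), C (Aug 23, 2023), B (Nov 11, 2024), F (Jan 15, 2025), E (Mar 1, 2025).
D is senior to F before the subordination, so the two trade places.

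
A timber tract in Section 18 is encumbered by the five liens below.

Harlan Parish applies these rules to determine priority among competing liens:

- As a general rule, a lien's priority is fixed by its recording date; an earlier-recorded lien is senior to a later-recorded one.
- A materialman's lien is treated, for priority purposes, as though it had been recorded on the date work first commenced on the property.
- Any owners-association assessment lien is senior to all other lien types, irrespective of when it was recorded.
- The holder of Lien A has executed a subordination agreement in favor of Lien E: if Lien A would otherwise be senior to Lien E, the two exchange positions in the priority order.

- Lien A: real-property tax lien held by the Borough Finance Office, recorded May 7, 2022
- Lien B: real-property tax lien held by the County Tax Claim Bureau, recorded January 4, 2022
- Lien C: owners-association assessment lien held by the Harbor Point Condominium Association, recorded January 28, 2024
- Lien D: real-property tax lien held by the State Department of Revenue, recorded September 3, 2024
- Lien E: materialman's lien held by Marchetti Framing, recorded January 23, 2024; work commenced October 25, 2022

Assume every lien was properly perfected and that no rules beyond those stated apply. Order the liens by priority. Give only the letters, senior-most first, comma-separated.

Adjusting effective dates: E relates back to October 25, 2022 (work commenced).
As an owners-association assessment lien, C is senior to every other lien.
Remaining liens by effective date: B (January 4, 2022), A (May 7, 2022), E (October 25, 2022), D (September 3, 2024).
Because A would otherwise rank above E, the subordination swaps them.

C, B, E, A, D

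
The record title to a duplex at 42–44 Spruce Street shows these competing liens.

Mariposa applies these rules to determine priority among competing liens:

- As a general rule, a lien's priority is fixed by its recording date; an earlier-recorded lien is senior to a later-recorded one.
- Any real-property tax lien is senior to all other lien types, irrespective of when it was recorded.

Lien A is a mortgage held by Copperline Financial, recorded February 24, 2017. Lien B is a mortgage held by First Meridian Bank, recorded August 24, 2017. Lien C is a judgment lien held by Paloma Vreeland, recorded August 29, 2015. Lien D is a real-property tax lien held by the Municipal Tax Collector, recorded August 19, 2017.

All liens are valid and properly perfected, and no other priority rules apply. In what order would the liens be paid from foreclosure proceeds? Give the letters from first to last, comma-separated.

D, C, A, B

D, as a real-property tax lien, has superpriority and ranks first.
Among the remaining liens, by effective date: C (August 29, 2015), A (February 24, 2017), B (August 24, 2017).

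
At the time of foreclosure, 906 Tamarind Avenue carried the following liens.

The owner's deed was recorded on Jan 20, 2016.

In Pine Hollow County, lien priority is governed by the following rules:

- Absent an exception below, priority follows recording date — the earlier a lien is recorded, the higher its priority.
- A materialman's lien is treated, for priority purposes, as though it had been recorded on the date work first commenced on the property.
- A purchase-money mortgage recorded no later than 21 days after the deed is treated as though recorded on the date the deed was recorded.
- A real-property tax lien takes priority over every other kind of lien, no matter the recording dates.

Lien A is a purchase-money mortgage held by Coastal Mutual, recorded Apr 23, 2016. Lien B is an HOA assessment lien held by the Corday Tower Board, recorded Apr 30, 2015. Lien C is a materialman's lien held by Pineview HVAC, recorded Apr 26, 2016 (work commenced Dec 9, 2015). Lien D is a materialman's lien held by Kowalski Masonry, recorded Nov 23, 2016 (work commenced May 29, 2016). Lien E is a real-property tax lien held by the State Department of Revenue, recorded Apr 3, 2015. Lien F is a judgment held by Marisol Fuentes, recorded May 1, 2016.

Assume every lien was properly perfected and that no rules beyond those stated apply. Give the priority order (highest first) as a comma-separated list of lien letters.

Effective dates after the stated exceptions: A missed the 21-day window (94 days after the deed), so its recording date stands; C is treated as recorded Dec 9, 2015, the work-commencement date; D is treated as recorded May 29, 2016, the work-commencement date.
E is a real-property tax lien and takes priority over every other lien.
The other liens, earliest effective date first: B (Apr 30, 2015), C (Dec 9, 2015), A (Apr 23, 2016), F (May 1, 2016), D (May 29, 2016).

E, B, C, A, F, D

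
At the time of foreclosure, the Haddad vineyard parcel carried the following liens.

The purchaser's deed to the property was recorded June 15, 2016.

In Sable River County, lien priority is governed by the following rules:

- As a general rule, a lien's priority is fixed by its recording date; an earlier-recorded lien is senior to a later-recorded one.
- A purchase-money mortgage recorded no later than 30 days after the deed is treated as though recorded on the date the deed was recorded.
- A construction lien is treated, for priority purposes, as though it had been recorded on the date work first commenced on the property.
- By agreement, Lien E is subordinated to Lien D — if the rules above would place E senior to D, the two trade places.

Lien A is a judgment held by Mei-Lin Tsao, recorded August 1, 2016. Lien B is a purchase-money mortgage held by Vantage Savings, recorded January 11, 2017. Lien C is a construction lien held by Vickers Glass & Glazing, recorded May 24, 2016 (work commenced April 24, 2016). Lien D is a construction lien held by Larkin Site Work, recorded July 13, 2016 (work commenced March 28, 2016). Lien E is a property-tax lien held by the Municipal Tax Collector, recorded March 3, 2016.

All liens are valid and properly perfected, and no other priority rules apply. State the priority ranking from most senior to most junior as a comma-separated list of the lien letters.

Effective dates: B was recorded 210 days after the deed, outside the 30-day window, so it keeps its recording date; C's effective date is April 24, 2016, when work began; D is treated as recorded March 28, 2016, the work-commencement date.
Ordering by effective date: E (March 3, 2016), D (March 28, 2016), C (April 24, 2016), A (August 1, 2016), B (January 11, 2017).
E would otherwise be senior to D, so under the subordination agreement E and D exchange positions.

D, E, C, A, B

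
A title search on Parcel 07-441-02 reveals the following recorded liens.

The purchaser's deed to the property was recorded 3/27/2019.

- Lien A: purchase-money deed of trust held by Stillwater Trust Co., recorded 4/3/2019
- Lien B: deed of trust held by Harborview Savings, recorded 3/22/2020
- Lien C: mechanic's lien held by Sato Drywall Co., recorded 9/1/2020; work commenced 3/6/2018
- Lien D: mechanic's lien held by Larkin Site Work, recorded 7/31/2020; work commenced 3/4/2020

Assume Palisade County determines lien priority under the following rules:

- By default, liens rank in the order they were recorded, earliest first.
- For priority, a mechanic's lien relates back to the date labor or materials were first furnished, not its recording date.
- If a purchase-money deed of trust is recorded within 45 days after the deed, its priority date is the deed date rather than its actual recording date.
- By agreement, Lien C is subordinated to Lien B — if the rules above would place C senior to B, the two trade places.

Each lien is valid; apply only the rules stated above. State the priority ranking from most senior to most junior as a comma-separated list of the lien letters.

B, A, D, C

First, effective dates: A was recorded within the 45-day window, so its effective date is the deed date 3/27/2019; C is treated as recorded 3/6/2018, the work-commencement date; D relates back to 3/4/2020 (work commenced).
Sorted by effective date: C (3/6/2018), A (3/27/2019), D (3/4/2020), B (3/22/2020).
C is senior to B before the subordination, so the two trade places.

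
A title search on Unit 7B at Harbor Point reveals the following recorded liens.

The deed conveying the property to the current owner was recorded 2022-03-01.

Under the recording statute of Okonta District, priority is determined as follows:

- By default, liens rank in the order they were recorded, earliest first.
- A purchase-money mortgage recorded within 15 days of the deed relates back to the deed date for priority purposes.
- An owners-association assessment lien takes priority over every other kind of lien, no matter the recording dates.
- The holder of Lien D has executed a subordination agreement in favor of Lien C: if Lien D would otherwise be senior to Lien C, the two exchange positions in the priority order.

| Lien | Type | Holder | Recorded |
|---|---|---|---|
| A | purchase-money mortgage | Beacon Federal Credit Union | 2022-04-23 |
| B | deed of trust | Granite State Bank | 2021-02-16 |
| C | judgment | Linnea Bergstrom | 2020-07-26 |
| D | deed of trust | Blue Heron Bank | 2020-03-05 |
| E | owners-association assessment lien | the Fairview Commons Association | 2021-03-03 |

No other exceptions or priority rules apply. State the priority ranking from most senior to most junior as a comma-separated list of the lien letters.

First, effective dates: A missed the 15-day window (53 days after the deed), so its recording date stands.
E is an owners-association assessment lien and takes priority over every other lien.
The other liens, earliest effective date first: D (2020-03-05), C (2020-07-26), B (2021-02-16), A (2022-04-23).
D would otherwise be senior to C, so under the subordination agreement D and C exchange positions.

E, C, D, B, A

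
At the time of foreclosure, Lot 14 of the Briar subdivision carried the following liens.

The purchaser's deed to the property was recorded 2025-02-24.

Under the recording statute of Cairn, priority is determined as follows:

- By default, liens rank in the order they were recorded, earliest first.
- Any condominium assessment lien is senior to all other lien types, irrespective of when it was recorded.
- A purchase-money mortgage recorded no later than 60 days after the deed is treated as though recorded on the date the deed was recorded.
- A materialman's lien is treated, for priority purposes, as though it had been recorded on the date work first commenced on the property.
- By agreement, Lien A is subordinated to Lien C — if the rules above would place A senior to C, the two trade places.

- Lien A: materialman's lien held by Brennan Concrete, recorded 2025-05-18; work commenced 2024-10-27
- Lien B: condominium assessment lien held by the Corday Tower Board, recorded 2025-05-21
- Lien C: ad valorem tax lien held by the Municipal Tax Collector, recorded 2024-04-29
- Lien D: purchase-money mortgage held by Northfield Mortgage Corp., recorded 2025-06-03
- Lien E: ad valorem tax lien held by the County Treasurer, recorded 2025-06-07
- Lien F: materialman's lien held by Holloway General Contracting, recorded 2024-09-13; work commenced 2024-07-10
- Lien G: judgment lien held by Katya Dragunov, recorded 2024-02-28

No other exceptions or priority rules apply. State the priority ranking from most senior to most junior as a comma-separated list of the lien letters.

Effective dates: A's effective date is 2024-10-27, when work began; D was recorded 99 days after the deed, outside the 60-day window, so it keeps its recording date; F relates back to 2024-07-10 (work commenced).
B is a condominium assessment lien and takes priority over every other lien.
Among the remaining liens, by effective date: G (2024-02-28), C (2024-04-29), F (2024-07-10), A (2024-10-27), D (2025-06-03), E (2025-06-07).
A already ranks below C; the subordination has no effect.

B, G, C, F, A, D, E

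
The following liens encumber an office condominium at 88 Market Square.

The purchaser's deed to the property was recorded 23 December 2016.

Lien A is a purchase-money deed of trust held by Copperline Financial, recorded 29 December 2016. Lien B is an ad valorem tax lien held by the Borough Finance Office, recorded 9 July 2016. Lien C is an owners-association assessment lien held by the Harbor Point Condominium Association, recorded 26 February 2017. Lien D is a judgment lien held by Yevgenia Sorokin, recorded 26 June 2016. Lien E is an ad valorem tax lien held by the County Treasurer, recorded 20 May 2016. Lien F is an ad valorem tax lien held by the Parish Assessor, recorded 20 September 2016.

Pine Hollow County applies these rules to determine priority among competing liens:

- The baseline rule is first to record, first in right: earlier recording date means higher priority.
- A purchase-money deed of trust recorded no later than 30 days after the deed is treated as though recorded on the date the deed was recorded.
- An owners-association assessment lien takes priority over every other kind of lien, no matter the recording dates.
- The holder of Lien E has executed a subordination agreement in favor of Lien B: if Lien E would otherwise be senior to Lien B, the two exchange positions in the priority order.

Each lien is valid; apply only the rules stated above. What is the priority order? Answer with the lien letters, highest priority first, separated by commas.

Effective dates: A's effective date is the deed date, 23 December 2016.
C is an owners-association assessment lien and takes priority over every other lien.
Remaining liens by effective date: E (20 May 2016), D (26 June 2016), B (9 July 2016), F (20 September 2016), A (23 December 2016).
The subordination applies — E was senior to B — so E and B swap.

C, B, D, E, F, A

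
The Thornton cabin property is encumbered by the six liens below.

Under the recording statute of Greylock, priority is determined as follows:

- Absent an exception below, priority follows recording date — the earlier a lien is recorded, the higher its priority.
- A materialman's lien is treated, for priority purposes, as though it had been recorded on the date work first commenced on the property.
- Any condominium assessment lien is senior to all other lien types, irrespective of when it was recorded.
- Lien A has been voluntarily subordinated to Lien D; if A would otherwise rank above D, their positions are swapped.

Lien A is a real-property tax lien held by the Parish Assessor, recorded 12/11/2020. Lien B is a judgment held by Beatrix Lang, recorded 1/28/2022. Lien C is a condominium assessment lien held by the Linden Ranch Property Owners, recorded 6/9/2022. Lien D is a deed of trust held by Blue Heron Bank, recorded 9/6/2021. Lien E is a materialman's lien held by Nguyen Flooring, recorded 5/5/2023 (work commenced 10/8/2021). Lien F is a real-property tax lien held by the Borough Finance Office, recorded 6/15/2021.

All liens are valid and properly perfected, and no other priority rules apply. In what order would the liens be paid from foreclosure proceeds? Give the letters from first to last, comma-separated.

C, D, F, A, E, B

First, effective dates: E's effective date is 10/8/2021, when work began.
As a condominium assessment lien, C is senior to every other lien.
Remaining liens by effective date: A (12/11/2020), F (6/15/2021), D (9/6/2021), E (10/8/2021), B (1/28/2022).
The subordination applies — A was senior to D — so A and D swap.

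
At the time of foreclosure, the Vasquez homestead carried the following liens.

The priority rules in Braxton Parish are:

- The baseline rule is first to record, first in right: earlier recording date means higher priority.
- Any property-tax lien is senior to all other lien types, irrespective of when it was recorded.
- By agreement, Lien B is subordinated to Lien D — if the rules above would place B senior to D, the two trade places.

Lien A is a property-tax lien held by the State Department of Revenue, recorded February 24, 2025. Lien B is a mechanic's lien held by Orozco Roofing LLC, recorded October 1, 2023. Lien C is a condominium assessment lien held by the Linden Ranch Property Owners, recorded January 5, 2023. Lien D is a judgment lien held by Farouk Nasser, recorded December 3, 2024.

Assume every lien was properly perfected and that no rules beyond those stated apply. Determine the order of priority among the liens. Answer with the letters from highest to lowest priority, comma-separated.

A, C, D, B

A is a property-tax lien and takes priority over every other lien.
Among the remaining liens, by effective date: C (January 5, 2023), B (October 1, 2023), D (December 3, 2024).
Because B would otherwise rank above D, the subordination swaps them.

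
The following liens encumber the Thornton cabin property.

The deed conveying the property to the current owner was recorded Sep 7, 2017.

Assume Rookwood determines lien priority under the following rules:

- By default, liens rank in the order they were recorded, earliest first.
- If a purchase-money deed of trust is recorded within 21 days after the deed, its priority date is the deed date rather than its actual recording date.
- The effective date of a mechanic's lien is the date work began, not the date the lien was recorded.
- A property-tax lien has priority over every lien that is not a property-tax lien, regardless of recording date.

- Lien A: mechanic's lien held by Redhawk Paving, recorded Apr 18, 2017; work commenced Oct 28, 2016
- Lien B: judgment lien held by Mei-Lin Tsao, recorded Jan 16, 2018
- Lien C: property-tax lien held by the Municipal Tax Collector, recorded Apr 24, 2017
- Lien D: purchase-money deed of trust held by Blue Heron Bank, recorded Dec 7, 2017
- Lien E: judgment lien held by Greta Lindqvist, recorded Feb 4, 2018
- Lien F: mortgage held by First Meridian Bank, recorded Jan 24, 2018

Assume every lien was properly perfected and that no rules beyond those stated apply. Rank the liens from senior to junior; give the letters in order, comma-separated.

C, A, D, B, F, E

Effective dates: A's effective date is Oct 28, 2016, when work began; D was recorded 91 days after the deed — beyond 21 days — so no relation-back applies.
C, as a property-tax lien, has superpriority and ranks first.
The other liens, earliest effective date first: A (Oct 28, 2016), D (Dec 7, 2017), B (Jan 16, 2018), F (Jan 24, 2018), E (Feb 4, 2018).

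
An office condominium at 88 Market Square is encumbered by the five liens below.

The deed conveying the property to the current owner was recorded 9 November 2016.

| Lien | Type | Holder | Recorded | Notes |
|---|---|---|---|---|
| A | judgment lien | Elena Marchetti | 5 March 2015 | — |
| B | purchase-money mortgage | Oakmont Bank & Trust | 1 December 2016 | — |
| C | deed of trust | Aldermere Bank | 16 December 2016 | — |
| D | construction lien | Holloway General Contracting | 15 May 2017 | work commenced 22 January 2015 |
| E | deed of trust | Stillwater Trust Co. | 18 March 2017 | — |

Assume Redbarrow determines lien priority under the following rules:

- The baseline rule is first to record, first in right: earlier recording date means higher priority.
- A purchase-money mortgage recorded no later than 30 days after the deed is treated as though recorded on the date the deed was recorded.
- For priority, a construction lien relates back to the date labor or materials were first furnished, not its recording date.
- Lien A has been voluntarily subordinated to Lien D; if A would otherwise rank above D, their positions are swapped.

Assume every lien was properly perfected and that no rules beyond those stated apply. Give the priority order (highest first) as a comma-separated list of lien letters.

Effective dates after the stated exceptions: B was recorded within the 30-day window, so its effective date is the deed date 9 November 2016; D's effective date is 22 January 2015, when work began.
By effective date, earliest first: D (22 January 2015), A (5 March 2015), B (9 November 2016), C (16 December 2016), E (18 March 2017).
A already ranks below D; the subordination has no effect.

D, A, B, C, E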